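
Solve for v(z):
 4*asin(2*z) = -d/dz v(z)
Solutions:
 v(z) = C1 - 4*z*asin(2*z) - 2*sqrt(1 - 4*z^2)


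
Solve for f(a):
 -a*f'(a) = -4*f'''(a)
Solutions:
 f(a) = C1 + Integral(C2*airyai(2^(1/3)*a/2) + C3*airybi(2^(1/3)*a/2), a)


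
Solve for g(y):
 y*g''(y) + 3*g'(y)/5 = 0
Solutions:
 g(y) = C1 + C2*y^(2/5)


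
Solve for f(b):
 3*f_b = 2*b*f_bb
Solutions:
 f(b) = C1 + C2*b^(5/2)


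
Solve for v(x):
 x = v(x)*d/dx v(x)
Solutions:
 v(x) = -sqrt(C1 + x^2)
 v(x) = sqrt(C1 + x^2)


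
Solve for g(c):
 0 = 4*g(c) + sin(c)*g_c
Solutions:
 g(c) = C1*(cos(c)^2 + 2*cos(c) + 1)/(cos(c)^2 - 2*cos(c) + 1)


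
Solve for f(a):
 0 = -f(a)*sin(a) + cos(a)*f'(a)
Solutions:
 f(a) = C1/cos(a)


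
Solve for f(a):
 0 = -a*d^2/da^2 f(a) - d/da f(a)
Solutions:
 f(a) = C1 + C2*log(a)


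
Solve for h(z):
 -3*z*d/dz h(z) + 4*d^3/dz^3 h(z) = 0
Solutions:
 h(z) = C1 + Integral(C2*airyai(6^(1/3)*z/2) + C3*airybi(6^(1/3)*z/2), z)


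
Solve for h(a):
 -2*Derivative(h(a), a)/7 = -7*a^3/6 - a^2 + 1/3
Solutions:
 h(a) = C1 + 49*a^4/48 + 7*a^3/6 - 7*a/6


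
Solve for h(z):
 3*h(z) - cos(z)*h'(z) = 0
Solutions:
 h(z) = C1*(sin(z) + 1)^(3/2)/(sin(z) - 1)^(3/2)


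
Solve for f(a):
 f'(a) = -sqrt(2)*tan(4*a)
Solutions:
 f(a) = C1 + sqrt(2)*log(cos(4*a))/4


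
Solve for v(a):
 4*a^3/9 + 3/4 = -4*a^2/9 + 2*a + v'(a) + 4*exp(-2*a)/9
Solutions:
 v(a) = C1 + a^4/9 + 4*a^3/27 - a^2 + 3*a/4 + 2*exp(-2*a)/9


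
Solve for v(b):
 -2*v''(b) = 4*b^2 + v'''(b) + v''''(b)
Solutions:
 v(b) = C1 + C2*b - b^4/6 + b^3/3 + b^2/2 + (C3*sin(sqrt(7)*b/2) + C4*cos(sqrt(7)*b/2))*exp(-b/2)


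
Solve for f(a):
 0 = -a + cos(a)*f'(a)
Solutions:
 f(a) = C1 + Integral(a/cos(a), a)


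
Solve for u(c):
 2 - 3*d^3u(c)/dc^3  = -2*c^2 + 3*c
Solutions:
 u(c) = C1 + C2*c + C3*c^2 + c^5/90 - c^4/24 + c^3/9


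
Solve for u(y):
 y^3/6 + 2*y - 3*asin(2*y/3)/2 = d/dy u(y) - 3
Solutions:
 u(y) = C1 + y^4/24 + y^2 - 3*y*asin(2*y/3)/2 + 3*y - 3*sqrt(9 - 4*y^2)/4


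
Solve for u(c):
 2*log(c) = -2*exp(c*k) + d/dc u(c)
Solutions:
 u(c) = C1 + 2*c*log(c) - 2*c + Piecewise((2*exp(c*k)/k, Ne(k, 0)), (2*c, True))


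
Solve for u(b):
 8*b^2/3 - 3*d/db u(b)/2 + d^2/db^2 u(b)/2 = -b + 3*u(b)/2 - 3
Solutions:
 u(b) = C1*exp(b*(3 - sqrt(21))/2) + C2*exp(b*(3 + sqrt(21))/2) + 16*b^2/9 - 26*b/9 + 164/27


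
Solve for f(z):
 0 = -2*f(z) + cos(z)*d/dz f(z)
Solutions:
 f(z) = C1*(sin(z) + 1)/(sin(z) - 1)


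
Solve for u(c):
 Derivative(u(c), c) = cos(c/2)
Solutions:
 u(c) = C1 + 2*sin(c/2)


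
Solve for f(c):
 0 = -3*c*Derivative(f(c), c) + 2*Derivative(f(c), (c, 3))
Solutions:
 f(c) = C1 + Integral(C2*airyai(2^(2/3)*3^(1/3)*c/2) + C3*airybi(2^(2/3)*3^(1/3)*c/2), c)


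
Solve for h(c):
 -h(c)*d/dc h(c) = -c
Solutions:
 h(c) = -sqrt(C1 + c^2)
 h(c) = sqrt(C1 + c^2)


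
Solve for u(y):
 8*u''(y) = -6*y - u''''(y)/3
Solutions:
 u(y) = C1 + C2*y + C3*sin(2*sqrt(6)*y) + C4*cos(2*sqrt(6)*y) - y^3/8


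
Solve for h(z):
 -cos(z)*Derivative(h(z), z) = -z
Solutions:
 h(z) = C1 + Integral(z/cos(z), z)


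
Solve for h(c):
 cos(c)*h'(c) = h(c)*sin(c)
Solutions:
 h(c) = C1/cos(c)


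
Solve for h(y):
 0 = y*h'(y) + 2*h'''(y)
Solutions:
 h(y) = C1 + Integral(C2*airyai(-2^(2/3)*y/2) + C3*airybi(-2^(2/3)*y/2), y)


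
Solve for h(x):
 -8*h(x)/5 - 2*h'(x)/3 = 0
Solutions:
 h(x) = C1*exp(-12*x/5)


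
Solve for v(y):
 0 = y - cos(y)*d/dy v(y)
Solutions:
 v(y) = C1 + Integral(y/cos(y), y)


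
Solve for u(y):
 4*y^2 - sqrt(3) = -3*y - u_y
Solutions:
 u(y) = C1 - 4*y^3/3 - 3*y^2/2 + sqrt(3)*y


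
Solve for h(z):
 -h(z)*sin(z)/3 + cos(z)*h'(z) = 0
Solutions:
 h(z) = C1/cos(z)^(1/3)


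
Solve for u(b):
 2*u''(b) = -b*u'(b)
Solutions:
 u(b) = C1 + C2*erf(b/2)


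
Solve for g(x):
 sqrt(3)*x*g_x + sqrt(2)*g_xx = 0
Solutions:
 g(x) = C1 + C2*erf(6^(1/4)*x/2)


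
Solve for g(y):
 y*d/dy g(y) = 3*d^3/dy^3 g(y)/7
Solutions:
 g(y) = C1 + Integral(C2*airyai(3^(2/3)*7^(1/3)*y/3) + C3*airybi(3^(2/3)*7^(1/3)*y/3), y)


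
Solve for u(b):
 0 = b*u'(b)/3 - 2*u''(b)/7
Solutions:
 u(b) = C1 + C2*erfi(sqrt(21)*b/6)


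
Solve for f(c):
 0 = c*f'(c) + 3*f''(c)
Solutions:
 f(c) = C1 + C2*erf(sqrt(6)*c/6)


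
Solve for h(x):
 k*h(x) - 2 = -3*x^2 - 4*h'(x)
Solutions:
 h(x) = C1*exp(-k*x/4) - 3*x^2/k + 2/k + 24*x/k^2 - 96/k^3


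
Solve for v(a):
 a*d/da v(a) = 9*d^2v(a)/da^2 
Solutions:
 v(a) = C1 + C2*erfi(sqrt(2)*a/6)


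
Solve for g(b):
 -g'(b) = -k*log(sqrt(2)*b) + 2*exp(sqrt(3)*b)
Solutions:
 g(b) = C1 + b*k*log(b) + b*k*(-1 + log(2)/2) - 2*sqrt(3)*exp(sqrt(3)*b)/3


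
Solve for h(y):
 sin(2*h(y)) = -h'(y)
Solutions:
 h(y) = pi - acos((-C1 - exp(4*y))/(C1 - exp(4*y)))/2
 h(y) = acos((-C1 - exp(4*y))/(C1 - exp(4*y)))/2


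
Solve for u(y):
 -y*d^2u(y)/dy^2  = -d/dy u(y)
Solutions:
 u(y) = C1 + C2*y^2


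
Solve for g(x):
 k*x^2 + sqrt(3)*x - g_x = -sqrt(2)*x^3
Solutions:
 g(x) = C1 + k*x^3/3 + sqrt(2)*x^4/4 + sqrt(3)*x^2/2


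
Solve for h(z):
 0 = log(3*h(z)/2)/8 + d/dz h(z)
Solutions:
 -8*Integral(1/(-log(_y) - log(3) + log(2)), (_y, h(z))) = C1 - z


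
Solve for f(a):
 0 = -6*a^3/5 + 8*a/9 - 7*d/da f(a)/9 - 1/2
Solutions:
 f(a) = C1 - 27*a^4/70 + 4*a^2/7 - 9*a/14


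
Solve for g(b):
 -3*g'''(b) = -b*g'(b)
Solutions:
 g(b) = C1 + Integral(C2*airyai(3^(2/3)*b/3) + C3*airybi(3^(2/3)*b/3), b)


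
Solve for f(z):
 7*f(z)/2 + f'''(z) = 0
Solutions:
 f(z) = C3*exp(-2^(2/3)*7^(1/3)*z/2) + (C1*sin(2^(2/3)*sqrt(3)*7^(1/3)*z/4) + C2*cos(2^(2/3)*sqrt(3)*7^(1/3)*z/4))*exp(2^(2/3)*7^(1/3)*z/4)


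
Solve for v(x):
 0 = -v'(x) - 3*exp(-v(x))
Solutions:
 v(x) = log(C1 - 3*x)


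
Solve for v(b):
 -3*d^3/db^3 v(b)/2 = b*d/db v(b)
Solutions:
 v(b) = C1 + Integral(C2*airyai(-2^(1/3)*3^(2/3)*b/3) + C3*airybi(-2^(1/3)*3^(2/3)*b/3), b)


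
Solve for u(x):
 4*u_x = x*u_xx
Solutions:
 u(x) = C1 + C2*x^5


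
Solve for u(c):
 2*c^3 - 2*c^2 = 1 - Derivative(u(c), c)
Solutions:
 u(c) = C1 - c^4/2 + 2*c^3/3 + c


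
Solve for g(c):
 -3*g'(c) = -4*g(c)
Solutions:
 g(c) = C1*exp(4*c/3)


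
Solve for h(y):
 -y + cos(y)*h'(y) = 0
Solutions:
 h(y) = C1 + Integral(y/cos(y), y)


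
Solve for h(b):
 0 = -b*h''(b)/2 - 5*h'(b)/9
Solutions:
 h(b) = C1 + C2/b^(1/9)


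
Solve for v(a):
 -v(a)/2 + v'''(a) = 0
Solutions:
 v(a) = C3*exp(2^(2/3)*a/2) + (C1*sin(2^(2/3)*sqrt(3)*a/4) + C2*cos(2^(2/3)*sqrt(3)*a/4))*exp(-2^(2/3)*a/4)


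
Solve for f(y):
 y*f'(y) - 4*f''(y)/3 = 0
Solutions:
 f(y) = C1 + C2*erfi(sqrt(6)*y/4)


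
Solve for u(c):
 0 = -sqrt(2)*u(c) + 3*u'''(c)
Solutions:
 u(c) = C3*exp(2^(1/6)*3^(2/3)*c/3) + (C1*sin(6^(1/6)*c/2) + C2*cos(6^(1/6)*c/2))*exp(-2^(1/6)*3^(2/3)*c/6)


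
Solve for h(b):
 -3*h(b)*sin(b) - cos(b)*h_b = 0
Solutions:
 h(b) = C1*cos(b)^3


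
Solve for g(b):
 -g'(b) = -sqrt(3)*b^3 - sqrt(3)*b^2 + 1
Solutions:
 g(b) = C1 + sqrt(3)*b^4/4 + sqrt(3)*b^3/3 - b


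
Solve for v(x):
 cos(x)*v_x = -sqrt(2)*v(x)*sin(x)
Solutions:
 v(x) = C1*cos(x)^(sqrt(2))


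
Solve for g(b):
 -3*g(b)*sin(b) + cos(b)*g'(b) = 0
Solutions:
 g(b) = C1/cos(b)^3


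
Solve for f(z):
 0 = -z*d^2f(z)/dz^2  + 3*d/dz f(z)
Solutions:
 f(z) = C1 + C2*z^4


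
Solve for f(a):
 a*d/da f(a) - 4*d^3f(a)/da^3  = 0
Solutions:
 f(a) = C1 + Integral(C2*airyai(2^(1/3)*a/2) + C3*airybi(2^(1/3)*a/2), a)


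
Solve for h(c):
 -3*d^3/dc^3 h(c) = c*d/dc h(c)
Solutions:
 h(c) = C1 + Integral(C2*airyai(-3^(2/3)*c/3) + C3*airybi(-3^(2/3)*c/3), c)


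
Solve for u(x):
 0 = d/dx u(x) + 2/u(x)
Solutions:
 u(x) = -sqrt(C1 - 4*x)
 u(x) = sqrt(C1 - 4*x)


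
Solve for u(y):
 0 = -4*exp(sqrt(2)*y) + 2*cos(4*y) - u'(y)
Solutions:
 u(y) = C1 - 2*sqrt(2)*exp(sqrt(2)*y) + sin(4*y)/2


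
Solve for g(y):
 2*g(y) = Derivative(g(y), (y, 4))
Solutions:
 g(y) = C1*exp(-2^(1/4)*y) + C2*exp(2^(1/4)*y) + C3*sin(2^(1/4)*y) + C4*cos(2^(1/4)*y)


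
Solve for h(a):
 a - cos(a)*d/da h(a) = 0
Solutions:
 h(a) = C1 + Integral(a/cos(a), a)


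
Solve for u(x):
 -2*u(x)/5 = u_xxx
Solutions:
 u(x) = C3*exp(-2^(1/3)*5^(2/3)*x/5) + (C1*sin(2^(1/3)*sqrt(3)*5^(2/3)*x/10) + C2*cos(2^(1/3)*sqrt(3)*5^(2/3)*x/10))*exp(2^(1/3)*5^(2/3)*x/10)


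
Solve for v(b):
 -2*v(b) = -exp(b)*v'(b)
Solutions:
 v(b) = C1*exp(-2*exp(-b))


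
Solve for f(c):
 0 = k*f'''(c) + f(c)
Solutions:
 f(c) = C1*exp(c*(-1/k)^(1/3)) + C2*exp(c*(-1/k)^(1/3)*(-1 + sqrt(3)*I)/2) + C3*exp(-c*(-1/k)^(1/3)*(1 + sqrt(3)*I)/2)


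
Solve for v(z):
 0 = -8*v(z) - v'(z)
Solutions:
 v(z) = C1*exp(-8*z)


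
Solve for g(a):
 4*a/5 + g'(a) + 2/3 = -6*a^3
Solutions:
 g(a) = C1 - 3*a^4/2 - 2*a^2/5 - 2*a/3


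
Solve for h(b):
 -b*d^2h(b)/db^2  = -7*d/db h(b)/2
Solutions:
 h(b) = C1 + C2*b^(9/2)


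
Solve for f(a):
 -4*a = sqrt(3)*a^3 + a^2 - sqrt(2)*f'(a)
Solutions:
 f(a) = C1 + sqrt(6)*a^4/8 + sqrt(2)*a^3/6 + sqrt(2)*a^2


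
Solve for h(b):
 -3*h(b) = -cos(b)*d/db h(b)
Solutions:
 h(b) = C1*(sin(b) + 1)^(3/2)/(sin(b) - 1)^(3/2)


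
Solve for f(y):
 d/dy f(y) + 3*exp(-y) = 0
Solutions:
 f(y) = C1 + 3*exp(-y)


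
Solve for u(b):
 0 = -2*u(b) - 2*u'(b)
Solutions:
 u(b) = C1*exp(-b)


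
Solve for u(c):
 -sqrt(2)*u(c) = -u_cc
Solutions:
 u(c) = C1*exp(-2^(1/4)*c) + C2*exp(2^(1/4)*c)


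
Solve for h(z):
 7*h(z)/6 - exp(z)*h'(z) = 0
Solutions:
 h(z) = C1*exp(-7*exp(-z)/6)


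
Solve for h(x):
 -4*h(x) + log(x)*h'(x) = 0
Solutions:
 h(x) = C1*exp(4*li(x))


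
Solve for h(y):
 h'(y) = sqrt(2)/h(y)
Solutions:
 h(y) = -sqrt(C1 + 2*sqrt(2)*y)
 h(y) = sqrt(C1 + 2*sqrt(2)*y)


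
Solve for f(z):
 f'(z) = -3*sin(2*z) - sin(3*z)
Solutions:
 f(z) = C1 + 3*cos(2*z)/2 + cos(3*z)/3


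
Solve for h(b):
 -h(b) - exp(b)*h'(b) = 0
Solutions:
 h(b) = C1*exp(exp(-b))


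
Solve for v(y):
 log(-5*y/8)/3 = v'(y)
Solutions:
 v(y) = C1 + y*log(-y)/3 + y*(-log(2) - 1/3 + log(5)/3)


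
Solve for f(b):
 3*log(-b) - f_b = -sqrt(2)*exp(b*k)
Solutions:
 f(b) = C1 + 3*b*log(-b) - 3*b + Piecewise((sqrt(2)*exp(b*k)/k, Ne(k, 0)), (sqrt(2)*b, True))


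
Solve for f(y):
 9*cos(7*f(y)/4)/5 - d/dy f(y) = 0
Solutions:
 -9*y/5 - 2*log(sin(7*f(y)/4) - 1)/7 + 2*log(sin(7*f(y)/4) + 1)/7 = C1


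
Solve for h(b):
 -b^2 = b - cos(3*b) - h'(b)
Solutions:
 h(b) = C1 + b^3/3 + b^2/2 - sin(3*b)/3


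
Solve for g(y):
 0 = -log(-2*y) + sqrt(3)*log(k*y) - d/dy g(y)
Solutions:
 g(y) = C1 + y*(sqrt(3)*log(-k) - sqrt(3) - log(2) + 1) - y*(1 - sqrt(3))*log(-y)


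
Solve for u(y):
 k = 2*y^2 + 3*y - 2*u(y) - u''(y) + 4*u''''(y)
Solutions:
 u(y) = C1*exp(-sqrt(2)*y*sqrt(1 + sqrt(33))/4) + C2*exp(sqrt(2)*y*sqrt(1 + sqrt(33))/4) + C3*sin(sqrt(2)*y*sqrt(-1 + sqrt(33))/4) + C4*cos(sqrt(2)*y*sqrt(-1 + sqrt(33))/4) - k/2 + y^2 + 3*y/2 - 1


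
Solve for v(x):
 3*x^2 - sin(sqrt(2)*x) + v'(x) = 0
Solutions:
 v(x) = C1 - x^3 - sqrt(2)*cos(sqrt(2)*x)/2


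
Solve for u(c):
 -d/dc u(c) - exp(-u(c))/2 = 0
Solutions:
 u(c) = log(C1 - c/2)


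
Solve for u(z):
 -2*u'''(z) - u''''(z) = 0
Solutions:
 u(z) = C1 + C2*z + C3*z^2 + C4*exp(-2*z)


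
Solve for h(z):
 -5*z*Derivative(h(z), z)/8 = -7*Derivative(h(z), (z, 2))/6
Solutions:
 h(z) = C1 + C2*erfi(sqrt(210)*z/28)


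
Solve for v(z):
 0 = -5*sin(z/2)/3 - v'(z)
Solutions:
 v(z) = C1 + 10*cos(z/2)/3


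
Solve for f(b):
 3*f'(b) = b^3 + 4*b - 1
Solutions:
 f(b) = C1 + b^4/12 + 2*b^2/3 - b/3


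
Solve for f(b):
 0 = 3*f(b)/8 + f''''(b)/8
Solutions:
 f(b) = (C1*sin(sqrt(2)*3^(1/4)*b/2) + C2*cos(sqrt(2)*3^(1/4)*b/2))*exp(-sqrt(2)*3^(1/4)*b/2) + (C3*sin(sqrt(2)*3^(1/4)*b/2) + C4*cos(sqrt(2)*3^(1/4)*b/2))*exp(sqrt(2)*3^(1/4)*b/2)


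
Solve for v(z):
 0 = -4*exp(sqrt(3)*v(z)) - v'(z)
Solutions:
 v(z) = sqrt(3)*(2*log(1/(C1 + 4*z)) - log(3))/6


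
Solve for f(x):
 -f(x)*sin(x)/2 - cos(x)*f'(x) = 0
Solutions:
 f(x) = C1*sqrt(cos(x))


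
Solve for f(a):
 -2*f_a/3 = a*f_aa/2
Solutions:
 f(a) = C1 + C2/a^(1/3)


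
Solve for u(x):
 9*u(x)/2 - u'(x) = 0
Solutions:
 u(x) = C1*exp(9*x/2)


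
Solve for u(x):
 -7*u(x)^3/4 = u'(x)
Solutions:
 u(x) = -sqrt(2)*sqrt(-1/(C1 - 7*x))
 u(x) = sqrt(2)*sqrt(-1/(C1 - 7*x))


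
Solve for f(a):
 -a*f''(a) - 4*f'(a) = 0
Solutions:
 f(a) = C1 + C2/a^3


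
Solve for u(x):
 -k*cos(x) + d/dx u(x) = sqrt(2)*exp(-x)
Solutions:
 u(x) = C1 + k*sin(x) - sqrt(2)*exp(-x)


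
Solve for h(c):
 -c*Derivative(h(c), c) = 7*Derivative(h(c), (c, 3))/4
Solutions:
 h(c) = C1 + Integral(C2*airyai(-14^(2/3)*c/7) + C3*airybi(-14^(2/3)*c/7), c)


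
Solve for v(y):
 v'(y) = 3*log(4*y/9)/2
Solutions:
 v(y) = C1 + 3*y*log(y)/2 - 3*y*log(3) - 3*y/2 + 3*y*log(2)


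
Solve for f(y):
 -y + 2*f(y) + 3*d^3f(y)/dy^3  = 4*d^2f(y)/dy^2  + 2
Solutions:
 f(y) = C1*exp(y*(16/(9*sqrt(345) + 179)^(1/3) + (9*sqrt(345) + 179)^(1/3) + 8)/18)*sin(sqrt(3)*y*(-(9*sqrt(345) + 179)^(1/3) + 16/(9*sqrt(345) + 179)^(1/3))/18) + C2*exp(y*(16/(9*sqrt(345) + 179)^(1/3) + (9*sqrt(345) + 179)^(1/3) + 8)/18)*cos(sqrt(3)*y*(-(9*sqrt(345) + 179)^(1/3) + 16/(9*sqrt(345) + 179)^(1/3))/18) + C3*exp(y*(-(9*sqrt(345) + 179)^(1/3) - 16/(9*sqrt(345) + 179)^(1/3) + 4)/9) + y/2 + 1


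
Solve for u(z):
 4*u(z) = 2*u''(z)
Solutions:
 u(z) = C1*exp(-sqrt(2)*z) + C2*exp(sqrt(2)*z)


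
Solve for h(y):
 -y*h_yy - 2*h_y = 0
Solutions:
 h(y) = C1 + C2/y


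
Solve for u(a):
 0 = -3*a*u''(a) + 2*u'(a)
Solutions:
 u(a) = C1 + C2*a^(5/3)


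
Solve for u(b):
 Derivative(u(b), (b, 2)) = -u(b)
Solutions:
 u(b) = C1*sin(b) + C2*cos(b)


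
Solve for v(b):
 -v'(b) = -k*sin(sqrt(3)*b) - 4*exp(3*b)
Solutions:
 v(b) = C1 - sqrt(3)*k*cos(sqrt(3)*b)/3 + 4*exp(3*b)/3


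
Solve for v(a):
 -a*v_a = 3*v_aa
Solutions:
 v(a) = C1 + C2*erf(sqrt(6)*a/6)


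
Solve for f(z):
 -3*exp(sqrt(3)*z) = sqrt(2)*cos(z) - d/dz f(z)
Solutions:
 f(z) = C1 + sqrt(3)*exp(sqrt(3)*z) + sqrt(2)*sin(z)


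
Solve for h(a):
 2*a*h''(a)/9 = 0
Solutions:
 h(a) = C1 + C2*a


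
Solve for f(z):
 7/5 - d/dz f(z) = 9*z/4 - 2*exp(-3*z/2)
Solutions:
 f(z) = C1 - 9*z^2/8 + 7*z/5 - 4*exp(-3*z/2)/3


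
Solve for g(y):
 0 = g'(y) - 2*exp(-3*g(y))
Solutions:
 g(y) = log(C1 + 6*y)/3
 g(y) = log((-3^(1/3) - 3^(5/6)*I)*(C1 + 2*y)^(1/3)/2)
 g(y) = log((-3^(1/3) + 3^(5/6)*I)*(C1 + 2*y)^(1/3)/2)


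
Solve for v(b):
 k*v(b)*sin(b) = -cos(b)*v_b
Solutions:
 v(b) = C1*exp(k*log(cos(b)))


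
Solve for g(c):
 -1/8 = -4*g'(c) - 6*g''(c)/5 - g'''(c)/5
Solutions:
 g(c) = C1 + c/32 + (C2*sin(sqrt(11)*c) + C3*cos(sqrt(11)*c))*exp(-3*c)


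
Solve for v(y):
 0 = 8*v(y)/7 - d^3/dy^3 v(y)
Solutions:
 v(y) = C3*exp(2*7^(2/3)*y/7) + (C1*sin(sqrt(3)*7^(2/3)*y/7) + C2*cos(sqrt(3)*7^(2/3)*y/7))*exp(-7^(2/3)*y/7)


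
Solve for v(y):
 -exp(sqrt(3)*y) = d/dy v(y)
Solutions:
 v(y) = C1 - sqrt(3)*exp(sqrt(3)*y)/3


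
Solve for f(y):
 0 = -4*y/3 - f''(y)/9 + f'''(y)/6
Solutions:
 f(y) = C1 + C2*y + C3*exp(2*y/3) - 2*y^3 - 9*y^2


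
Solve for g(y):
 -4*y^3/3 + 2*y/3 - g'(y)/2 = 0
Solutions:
 g(y) = C1 - 2*y^4/3 + 2*y^2/3


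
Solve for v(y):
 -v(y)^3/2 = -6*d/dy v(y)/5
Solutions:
 v(y) = -sqrt(6)*sqrt(-1/(C1 + 5*y))
 v(y) = sqrt(6)*sqrt(-1/(C1 + 5*y))


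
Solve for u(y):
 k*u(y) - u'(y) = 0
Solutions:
 u(y) = C1*exp(k*y)


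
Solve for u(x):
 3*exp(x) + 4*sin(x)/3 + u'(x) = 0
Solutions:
 u(x) = C1 - 3*exp(x) + 4*cos(x)/3


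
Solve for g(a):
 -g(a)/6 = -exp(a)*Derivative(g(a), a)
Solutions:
 g(a) = C1*exp(-exp(-a)/6)


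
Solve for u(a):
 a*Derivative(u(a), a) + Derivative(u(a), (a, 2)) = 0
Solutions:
 u(a) = C1 + C2*erf(sqrt(2)*a/2)


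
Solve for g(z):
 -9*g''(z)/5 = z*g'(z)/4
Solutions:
 g(z) = C1 + C2*erf(sqrt(10)*z/12)


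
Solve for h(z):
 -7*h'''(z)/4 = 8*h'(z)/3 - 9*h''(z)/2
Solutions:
 h(z) = C1 + C2*exp(z*(27 - sqrt(57))/21) + C3*exp(z*(sqrt(57) + 27)/21)


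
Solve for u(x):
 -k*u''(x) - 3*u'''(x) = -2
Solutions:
 u(x) = C1 + C2*x + C3*exp(-k*x/3) + x^2/k


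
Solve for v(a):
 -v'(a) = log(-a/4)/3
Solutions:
 v(a) = C1 - a*log(-a)/3 + a*(1 + 2*log(2))/3


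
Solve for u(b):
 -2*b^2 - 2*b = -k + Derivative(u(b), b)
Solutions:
 u(b) = C1 - 2*b^3/3 - b^2 + b*k


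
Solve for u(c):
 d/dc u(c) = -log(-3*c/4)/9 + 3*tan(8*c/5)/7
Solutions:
 u(c) = C1 - c*log(-c)/9 - c*log(3)/9 + c/9 + 2*c*log(2)/9 - 15*log(cos(8*c/5))/56


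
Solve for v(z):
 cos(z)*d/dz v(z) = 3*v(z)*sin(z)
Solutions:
 v(z) = C1/cos(z)^3


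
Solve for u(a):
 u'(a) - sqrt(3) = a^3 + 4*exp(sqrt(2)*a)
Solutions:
 u(a) = C1 + a^4/4 + sqrt(3)*a + 2*sqrt(2)*exp(sqrt(2)*a)


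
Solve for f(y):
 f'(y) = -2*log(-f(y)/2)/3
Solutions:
 3*Integral(1/(log(-_y) - log(2)), (_y, f(y)))/2 = C1 - y


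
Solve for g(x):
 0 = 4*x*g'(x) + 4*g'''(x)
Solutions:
 g(x) = C1 + Integral(C2*airyai(-x) + C3*airybi(-x), x)


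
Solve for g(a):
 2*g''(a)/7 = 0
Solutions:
 g(a) = C1 + C2*a


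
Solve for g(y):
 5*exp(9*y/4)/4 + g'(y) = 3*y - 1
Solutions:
 g(y) = C1 + 3*y^2/2 - y - 5*exp(9*y/4)/9


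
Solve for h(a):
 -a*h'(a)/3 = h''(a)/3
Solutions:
 h(a) = C1 + C2*erf(sqrt(2)*a/2)


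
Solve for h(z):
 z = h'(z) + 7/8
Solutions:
 h(z) = C1 + z^2/2 - 7*z/8


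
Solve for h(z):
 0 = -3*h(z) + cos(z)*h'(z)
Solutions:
 h(z) = C1*(sin(z) + 1)^(3/2)/(sin(z) - 1)^(3/2)


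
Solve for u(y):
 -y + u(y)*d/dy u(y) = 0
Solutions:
 u(y) = -sqrt(C1 + y^2)
 u(y) = sqrt(C1 + y^2)


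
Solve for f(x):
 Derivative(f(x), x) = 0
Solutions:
 f(x) = C1


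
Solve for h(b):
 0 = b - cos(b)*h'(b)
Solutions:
 h(b) = C1 + Integral(b/cos(b), b)


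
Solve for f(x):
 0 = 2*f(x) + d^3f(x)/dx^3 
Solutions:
 f(x) = C3*exp(-2^(1/3)*x) + (C1*sin(2^(1/3)*sqrt(3)*x/2) + C2*cos(2^(1/3)*sqrt(3)*x/2))*exp(2^(1/3)*x/2)


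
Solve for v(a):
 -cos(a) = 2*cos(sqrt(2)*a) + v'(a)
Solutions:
 v(a) = C1 - sin(a) - sqrt(2)*sin(sqrt(2)*a)


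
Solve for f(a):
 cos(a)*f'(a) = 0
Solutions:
 f(a) = C1


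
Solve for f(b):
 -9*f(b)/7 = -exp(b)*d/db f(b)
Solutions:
 f(b) = C1*exp(-9*exp(-b)/7)


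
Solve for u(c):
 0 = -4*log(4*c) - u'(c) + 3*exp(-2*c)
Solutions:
 u(c) = C1 - 4*c*log(c) + 4*c*(1 - 2*log(2)) - 3*exp(-2*c)/2


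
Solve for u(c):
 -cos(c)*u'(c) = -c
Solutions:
 u(c) = C1 + Integral(c/cos(c), c)


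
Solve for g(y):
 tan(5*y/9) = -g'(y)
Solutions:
 g(y) = C1 + 9*log(cos(5*y/9))/5


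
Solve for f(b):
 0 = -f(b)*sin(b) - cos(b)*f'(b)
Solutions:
 f(b) = C1*cos(b)


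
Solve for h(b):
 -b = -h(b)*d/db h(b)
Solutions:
 h(b) = -sqrt(C1 + b^2)
 h(b) = sqrt(C1 + b^2)


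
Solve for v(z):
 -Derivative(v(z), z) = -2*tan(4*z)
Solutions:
 v(z) = C1 - log(cos(4*z))/2


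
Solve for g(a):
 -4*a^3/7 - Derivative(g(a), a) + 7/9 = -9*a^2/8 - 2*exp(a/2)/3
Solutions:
 g(a) = C1 - a^4/7 + 3*a^3/8 + 7*a/9 + 4*exp(a/2)/3


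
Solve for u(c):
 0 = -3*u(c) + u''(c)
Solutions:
 u(c) = C1*exp(-sqrt(3)*c) + C2*exp(sqrt(3)*c)


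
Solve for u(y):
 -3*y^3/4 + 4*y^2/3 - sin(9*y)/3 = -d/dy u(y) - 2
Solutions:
 u(y) = C1 + 3*y^4/16 - 4*y^3/9 - 2*y - cos(9*y)/27


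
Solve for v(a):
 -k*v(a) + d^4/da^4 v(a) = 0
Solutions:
 v(a) = C1*exp(-a*k^(1/4)) + C2*exp(a*k^(1/4)) + C3*exp(-I*a*k^(1/4)) + C4*exp(I*a*k^(1/4))


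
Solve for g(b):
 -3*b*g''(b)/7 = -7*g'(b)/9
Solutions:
 g(b) = C1 + C2*b^(76/27)


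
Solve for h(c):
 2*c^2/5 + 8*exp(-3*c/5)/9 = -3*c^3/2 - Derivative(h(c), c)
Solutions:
 h(c) = C1 - 3*c^4/8 - 2*c^3/15 + 40*exp(-3*c/5)/27


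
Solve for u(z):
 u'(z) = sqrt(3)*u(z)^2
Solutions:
 u(z) = -1/(C1 + sqrt(3)*z)


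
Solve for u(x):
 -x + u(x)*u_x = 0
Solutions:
 u(x) = -sqrt(C1 + x^2)
 u(x) = sqrt(C1 + x^2)


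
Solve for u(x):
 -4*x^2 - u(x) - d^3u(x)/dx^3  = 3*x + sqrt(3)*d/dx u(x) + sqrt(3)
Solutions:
 u(x) = C1*exp(x*(-2*2^(1/3)*3^(5/6)/(3 + sqrt(4*sqrt(3) + 9))^(1/3) + 6^(2/3)*(3 + sqrt(4*sqrt(3) + 9))^(1/3))/12)*sin(x*(2*6^(1/3)/(3 + sqrt(4*sqrt(3) + 9))^(1/3) + 2^(2/3)*3^(1/6)*(3 + sqrt(4*sqrt(3) + 9))^(1/3))/4) + C2*exp(x*(-2*2^(1/3)*3^(5/6)/(3 + sqrt(4*sqrt(3) + 9))^(1/3) + 6^(2/3)*(3 + sqrt(4*sqrt(3) + 9))^(1/3))/12)*cos(x*(2*6^(1/3)/(3 + sqrt(4*sqrt(3) + 9))^(1/3) + 2^(2/3)*3^(1/6)*(3 + sqrt(4*sqrt(3) + 9))^(1/3))/4) + C3*exp(-x*(-2*2^(1/3)*3^(5/6)/(3 + sqrt(4*sqrt(3) + 9))^(1/3) + 6^(2/3)*(3 + sqrt(4*sqrt(3) + 9))^(1/3))/6) - 4*x^2 - 3*x + 8*sqrt(3)*x - 24 + 2*sqrt(3)


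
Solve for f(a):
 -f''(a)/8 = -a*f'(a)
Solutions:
 f(a) = C1 + C2*erfi(2*a)


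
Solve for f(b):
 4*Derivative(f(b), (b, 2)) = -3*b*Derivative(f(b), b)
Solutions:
 f(b) = C1 + C2*erf(sqrt(6)*b/4)


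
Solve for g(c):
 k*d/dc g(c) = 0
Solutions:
 g(c) = C1


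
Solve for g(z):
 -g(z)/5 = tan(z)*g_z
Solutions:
 g(z) = C1/sin(z)^(1/5)


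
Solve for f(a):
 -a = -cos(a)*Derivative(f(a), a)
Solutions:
 f(a) = C1 + Integral(a/cos(a), a)


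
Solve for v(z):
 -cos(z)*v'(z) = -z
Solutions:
 v(z) = C1 + Integral(z/cos(z), z)


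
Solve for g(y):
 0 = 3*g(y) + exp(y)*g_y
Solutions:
 g(y) = C1*exp(3*exp(-y))


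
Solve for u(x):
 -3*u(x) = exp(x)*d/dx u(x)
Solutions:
 u(x) = C1*exp(3*exp(-x))


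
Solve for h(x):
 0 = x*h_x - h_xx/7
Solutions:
 h(x) = C1 + C2*erfi(sqrt(14)*x/2)


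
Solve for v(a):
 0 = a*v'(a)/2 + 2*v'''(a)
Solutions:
 v(a) = C1 + Integral(C2*airyai(-2^(1/3)*a/2) + C3*airybi(-2^(1/3)*a/2), a)


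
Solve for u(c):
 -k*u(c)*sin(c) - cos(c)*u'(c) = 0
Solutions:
 u(c) = C1*exp(k*log(cos(c)))


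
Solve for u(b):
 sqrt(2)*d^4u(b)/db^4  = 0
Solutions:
 u(b) = C1 + C2*b + C3*b^2 + C4*b^3


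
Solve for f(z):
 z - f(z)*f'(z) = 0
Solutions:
 f(z) = -sqrt(C1 + z^2)
 f(z) = sqrt(C1 + z^2)


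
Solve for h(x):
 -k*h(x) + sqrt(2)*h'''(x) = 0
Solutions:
 h(x) = C1*exp(2^(5/6)*k^(1/3)*x/2) + C2*exp(2^(5/6)*k^(1/3)*x*(-1 + sqrt(3)*I)/4) + C3*exp(-2^(5/6)*k^(1/3)*x*(1 + sqrt(3)*I)/4)


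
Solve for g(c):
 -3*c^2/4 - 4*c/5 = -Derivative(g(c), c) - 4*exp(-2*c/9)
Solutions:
 g(c) = C1 + c^3/4 + 2*c^2/5 + 18*exp(-2*c/9)


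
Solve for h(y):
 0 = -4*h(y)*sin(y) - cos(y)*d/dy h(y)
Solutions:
 h(y) = C1*cos(y)^4


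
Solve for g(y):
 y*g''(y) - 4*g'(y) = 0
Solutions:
 g(y) = C1 + C2*y^5


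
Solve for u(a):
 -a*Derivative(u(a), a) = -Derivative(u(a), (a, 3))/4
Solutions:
 u(a) = C1 + Integral(C2*airyai(2^(2/3)*a) + C3*airybi(2^(2/3)*a), a)


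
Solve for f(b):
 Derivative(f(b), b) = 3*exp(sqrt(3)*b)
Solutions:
 f(b) = C1 + sqrt(3)*exp(sqrt(3)*b)


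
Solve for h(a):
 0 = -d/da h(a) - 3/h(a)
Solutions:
 h(a) = -sqrt(C1 - 6*a)
 h(a) = sqrt(C1 - 6*a)


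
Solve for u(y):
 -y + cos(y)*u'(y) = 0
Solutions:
 u(y) = C1 + Integral(y/cos(y), y)


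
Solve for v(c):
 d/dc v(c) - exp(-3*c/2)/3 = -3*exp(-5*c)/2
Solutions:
 v(c) = C1 + 3*exp(-5*c)/10 - 2*exp(-3*c/2)/9


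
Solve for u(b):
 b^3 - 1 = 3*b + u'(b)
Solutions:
 u(b) = C1 + b^4/4 - 3*b^2/2 - b


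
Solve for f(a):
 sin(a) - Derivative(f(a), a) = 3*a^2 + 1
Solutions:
 f(a) = C1 - a^3 - a - cos(a)


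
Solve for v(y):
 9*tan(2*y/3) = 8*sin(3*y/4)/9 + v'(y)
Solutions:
 v(y) = C1 - 27*log(cos(2*y/3))/2 + 32*cos(3*y/4)/27


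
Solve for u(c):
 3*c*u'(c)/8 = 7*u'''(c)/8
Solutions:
 u(c) = C1 + Integral(C2*airyai(3^(1/3)*7^(2/3)*c/7) + C3*airybi(3^(1/3)*7^(2/3)*c/7), c)


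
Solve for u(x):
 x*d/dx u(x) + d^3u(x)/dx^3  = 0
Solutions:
 u(x) = C1 + Integral(C2*airyai(-x) + C3*airybi(-x), x)


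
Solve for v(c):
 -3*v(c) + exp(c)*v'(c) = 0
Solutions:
 v(c) = C1*exp(-3*exp(-c))


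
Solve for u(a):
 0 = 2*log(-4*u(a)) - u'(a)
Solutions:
 -Integral(1/(log(-_y) + 2*log(2)), (_y, u(a)))/2 = C1 - a


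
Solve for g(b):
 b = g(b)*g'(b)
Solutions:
 g(b) = -sqrt(C1 + b^2)
 g(b) = sqrt(C1 + b^2)


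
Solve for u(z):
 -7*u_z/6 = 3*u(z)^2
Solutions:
 u(z) = 7/(C1 + 18*z)


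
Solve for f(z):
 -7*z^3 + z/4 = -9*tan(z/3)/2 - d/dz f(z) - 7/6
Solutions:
 f(z) = C1 + 7*z^4/4 - z^2/8 - 7*z/6 + 27*log(cos(z/3))/2


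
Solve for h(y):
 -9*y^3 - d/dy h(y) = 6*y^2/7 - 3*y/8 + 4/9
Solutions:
 h(y) = C1 - 9*y^4/4 - 2*y^3/7 + 3*y^2/16 - 4*y/9


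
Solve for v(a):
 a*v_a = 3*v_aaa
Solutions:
 v(a) = C1 + Integral(C2*airyai(3^(2/3)*a/3) + C3*airybi(3^(2/3)*a/3), a)


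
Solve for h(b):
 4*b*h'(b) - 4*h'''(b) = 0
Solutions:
 h(b) = C1 + Integral(C2*airyai(b) + C3*airybi(b), b)


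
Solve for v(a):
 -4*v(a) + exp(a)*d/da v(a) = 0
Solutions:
 v(a) = C1*exp(-4*exp(-a))


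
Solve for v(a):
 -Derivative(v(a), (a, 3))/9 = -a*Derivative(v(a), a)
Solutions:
 v(a) = C1 + Integral(C2*airyai(3^(2/3)*a) + C3*airybi(3^(2/3)*a), a)


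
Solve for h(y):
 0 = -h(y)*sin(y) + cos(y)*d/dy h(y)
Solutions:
 h(y) = C1/cos(y)


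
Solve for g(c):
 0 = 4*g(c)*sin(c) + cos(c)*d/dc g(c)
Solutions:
 g(c) = C1*cos(c)^4


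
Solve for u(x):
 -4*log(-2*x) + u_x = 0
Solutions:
 u(x) = C1 + 4*x*log(-x) + 4*x*(-1 + log(2))


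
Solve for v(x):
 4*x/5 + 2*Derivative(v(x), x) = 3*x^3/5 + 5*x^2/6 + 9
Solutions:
 v(x) = C1 + 3*x^4/40 + 5*x^3/36 - x^2/5 + 9*x/2


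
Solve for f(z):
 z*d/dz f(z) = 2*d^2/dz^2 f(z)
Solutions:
 f(z) = C1 + C2*erfi(z/2)


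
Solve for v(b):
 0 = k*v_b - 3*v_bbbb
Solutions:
 v(b) = C1 + C2*exp(3^(2/3)*b*k^(1/3)/3) + C3*exp(b*k^(1/3)*(-3^(2/3) + 3*3^(1/6)*I)/6) + C4*exp(-b*k^(1/3)*(3^(2/3) + 3*3^(1/6)*I)/6)


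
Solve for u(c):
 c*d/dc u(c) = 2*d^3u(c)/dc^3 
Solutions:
 u(c) = C1 + Integral(C2*airyai(2^(2/3)*c/2) + C3*airybi(2^(2/3)*c/2), c)


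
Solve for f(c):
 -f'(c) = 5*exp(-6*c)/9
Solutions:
 f(c) = C1 + 5*exp(-6*c)/54


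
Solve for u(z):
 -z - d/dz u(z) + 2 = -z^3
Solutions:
 u(z) = C1 + z^4/4 - z^2/2 + 2*z


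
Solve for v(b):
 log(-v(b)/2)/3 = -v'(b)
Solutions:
 3*Integral(1/(log(-_y) - log(2)), (_y, v(b))) = C1 - b


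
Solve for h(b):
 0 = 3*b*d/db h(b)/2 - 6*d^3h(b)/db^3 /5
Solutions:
 h(b) = C1 + Integral(C2*airyai(10^(1/3)*b/2) + C3*airybi(10^(1/3)*b/2), b)


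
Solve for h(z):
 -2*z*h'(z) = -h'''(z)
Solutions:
 h(z) = C1 + Integral(C2*airyai(2^(1/3)*z) + C3*airybi(2^(1/3)*z), z)


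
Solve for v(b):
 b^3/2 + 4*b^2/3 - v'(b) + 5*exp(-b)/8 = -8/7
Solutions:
 v(b) = C1 + b^4/8 + 4*b^3/9 + 8*b/7 - 5*exp(-b)/8


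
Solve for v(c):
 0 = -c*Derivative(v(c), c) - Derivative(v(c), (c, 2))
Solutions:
 v(c) = C1 + C2*erf(sqrt(2)*c/2)


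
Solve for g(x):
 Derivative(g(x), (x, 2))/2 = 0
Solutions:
 g(x) = C1 + C2*x


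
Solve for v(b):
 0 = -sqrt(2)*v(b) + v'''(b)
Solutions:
 v(b) = C3*exp(2^(1/6)*b) + (C1*sin(2^(1/6)*sqrt(3)*b/2) + C2*cos(2^(1/6)*sqrt(3)*b/2))*exp(-2^(1/6)*b/2)


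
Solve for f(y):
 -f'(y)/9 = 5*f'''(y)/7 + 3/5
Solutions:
 f(y) = C1 + C2*sin(sqrt(35)*y/15) + C3*cos(sqrt(35)*y/15) - 27*y/5


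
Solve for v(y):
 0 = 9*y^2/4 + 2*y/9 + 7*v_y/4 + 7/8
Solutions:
 v(y) = C1 - 3*y^3/7 - 4*y^2/63 - y/2


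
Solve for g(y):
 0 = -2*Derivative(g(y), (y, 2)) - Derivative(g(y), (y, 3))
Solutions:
 g(y) = C1 + C2*y + C3*exp(-2*y)


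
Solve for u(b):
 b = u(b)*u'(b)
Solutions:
 u(b) = -sqrt(C1 + b^2)
 u(b) = sqrt(C1 + b^2)


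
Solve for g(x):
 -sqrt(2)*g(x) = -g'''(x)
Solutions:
 g(x) = C3*exp(2^(1/6)*x) + (C1*sin(2^(1/6)*sqrt(3)*x/2) + C2*cos(2^(1/6)*sqrt(3)*x/2))*exp(-2^(1/6)*x/2)


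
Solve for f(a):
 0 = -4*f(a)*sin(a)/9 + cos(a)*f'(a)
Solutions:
 f(a) = C1/cos(a)^(4/9)


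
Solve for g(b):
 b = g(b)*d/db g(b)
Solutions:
 g(b) = -sqrt(C1 + b^2)
 g(b) = sqrt(C1 + b^2)


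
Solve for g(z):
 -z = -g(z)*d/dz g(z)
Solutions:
 g(z) = -sqrt(C1 + z^2)
 g(z) = sqrt(C1 + z^2)


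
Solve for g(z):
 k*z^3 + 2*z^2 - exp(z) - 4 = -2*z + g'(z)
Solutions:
 g(z) = C1 + k*z^4/4 + 2*z^3/3 + z^2 - 4*z - exp(z)


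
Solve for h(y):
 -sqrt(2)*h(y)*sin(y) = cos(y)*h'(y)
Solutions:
 h(y) = C1*cos(y)^(sqrt(2))


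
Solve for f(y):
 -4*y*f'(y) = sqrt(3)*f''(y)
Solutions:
 f(y) = C1 + C2*erf(sqrt(2)*3^(3/4)*y/3)


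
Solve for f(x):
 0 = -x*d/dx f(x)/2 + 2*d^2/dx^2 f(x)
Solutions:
 f(x) = C1 + C2*erfi(sqrt(2)*x/4)


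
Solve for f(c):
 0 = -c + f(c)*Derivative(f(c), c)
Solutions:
 f(c) = -sqrt(C1 + c^2)
 f(c) = sqrt(C1 + c^2)


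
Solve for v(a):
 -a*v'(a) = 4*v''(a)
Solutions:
 v(a) = C1 + C2*erf(sqrt(2)*a/4)


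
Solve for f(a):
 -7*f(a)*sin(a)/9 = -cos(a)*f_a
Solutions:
 f(a) = C1/cos(a)^(7/9)


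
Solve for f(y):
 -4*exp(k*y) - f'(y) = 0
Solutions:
 f(y) = C1 - 4*exp(k*y)/k


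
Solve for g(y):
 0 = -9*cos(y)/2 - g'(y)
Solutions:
 g(y) = C1 - 9*sin(y)/2


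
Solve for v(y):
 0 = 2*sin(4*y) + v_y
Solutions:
 v(y) = C1 + cos(4*y)/2


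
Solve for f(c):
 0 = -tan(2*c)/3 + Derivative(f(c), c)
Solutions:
 f(c) = C1 - log(cos(2*c))/6


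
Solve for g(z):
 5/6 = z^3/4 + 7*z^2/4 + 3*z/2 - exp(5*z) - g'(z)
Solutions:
 g(z) = C1 + z^4/16 + 7*z^3/12 + 3*z^2/4 - 5*z/6 - exp(5*z)/5


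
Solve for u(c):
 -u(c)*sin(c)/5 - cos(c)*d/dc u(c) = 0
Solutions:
 u(c) = C1*cos(c)^(1/5)


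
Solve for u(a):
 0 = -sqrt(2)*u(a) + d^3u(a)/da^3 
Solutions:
 u(a) = C3*exp(2^(1/6)*a) + (C1*sin(2^(1/6)*sqrt(3)*a/2) + C2*cos(2^(1/6)*sqrt(3)*a/2))*exp(-2^(1/6)*a/2)


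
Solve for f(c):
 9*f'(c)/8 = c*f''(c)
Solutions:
 f(c) = C1 + C2*c^(17/8)


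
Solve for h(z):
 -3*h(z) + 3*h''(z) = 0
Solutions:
 h(z) = C1*exp(-z) + C2*exp(z)


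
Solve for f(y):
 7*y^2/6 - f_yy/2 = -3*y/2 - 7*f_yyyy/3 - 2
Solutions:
 f(y) = C1 + C2*y + C3*exp(-sqrt(42)*y/14) + C4*exp(sqrt(42)*y/14) + 7*y^4/36 + y^3/2 + 116*y^2/9


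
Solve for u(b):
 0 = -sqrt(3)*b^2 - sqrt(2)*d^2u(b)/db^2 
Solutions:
 u(b) = C1 + C2*b - sqrt(6)*b^4/24


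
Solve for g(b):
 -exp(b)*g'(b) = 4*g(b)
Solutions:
 g(b) = C1*exp(4*exp(-b))


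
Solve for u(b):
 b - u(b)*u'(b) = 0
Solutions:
 u(b) = -sqrt(C1 + b^2)
 u(b) = sqrt(C1 + b^2)


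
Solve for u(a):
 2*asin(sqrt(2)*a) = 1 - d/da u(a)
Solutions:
 u(a) = C1 - 2*a*asin(sqrt(2)*a) + a - sqrt(2)*sqrt(1 - 2*a^2)


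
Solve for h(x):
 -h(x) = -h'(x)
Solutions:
 h(x) = C1*exp(x)


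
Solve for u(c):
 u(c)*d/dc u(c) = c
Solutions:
 u(c) = -sqrt(C1 + c^2)
 u(c) = sqrt(C1 + c^2)


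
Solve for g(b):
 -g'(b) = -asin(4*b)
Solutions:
 g(b) = C1 + b*asin(4*b) + sqrt(1 - 16*b^2)/4


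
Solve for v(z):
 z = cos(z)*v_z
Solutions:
 v(z) = C1 + Integral(z/cos(z), z)


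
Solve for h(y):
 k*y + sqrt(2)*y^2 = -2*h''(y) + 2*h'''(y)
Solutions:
 h(y) = C1 + C2*y + C3*exp(y) - sqrt(2)*y^4/24 + y^3*(-k - 2*sqrt(2))/12 + y^2*(-k - 2*sqrt(2))/4


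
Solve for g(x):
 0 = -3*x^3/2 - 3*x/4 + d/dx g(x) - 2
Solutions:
 g(x) = C1 + 3*x^4/8 + 3*x^2/8 + 2*x


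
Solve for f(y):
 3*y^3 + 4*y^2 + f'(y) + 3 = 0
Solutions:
 f(y) = C1 - 3*y^4/4 - 4*y^3/3 - 3*y


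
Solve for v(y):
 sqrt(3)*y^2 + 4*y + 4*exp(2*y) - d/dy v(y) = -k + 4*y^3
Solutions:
 v(y) = C1 + k*y - y^4 + sqrt(3)*y^3/3 + 2*y^2 + 2*exp(2*y)


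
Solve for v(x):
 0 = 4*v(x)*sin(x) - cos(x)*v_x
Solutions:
 v(x) = C1/cos(x)^4


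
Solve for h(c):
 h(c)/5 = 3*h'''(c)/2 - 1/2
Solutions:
 h(c) = C3*exp(15^(2/3)*2^(1/3)*c/15) + (C1*sin(2^(1/3)*3^(1/6)*5^(2/3)*c/10) + C2*cos(2^(1/3)*3^(1/6)*5^(2/3)*c/10))*exp(-15^(2/3)*2^(1/3)*c/30) - 5/2


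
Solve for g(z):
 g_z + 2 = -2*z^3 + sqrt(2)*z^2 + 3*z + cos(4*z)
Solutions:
 g(z) = C1 - z^4/2 + sqrt(2)*z^3/3 + 3*z^2/2 - 2*z + sin(4*z)/4


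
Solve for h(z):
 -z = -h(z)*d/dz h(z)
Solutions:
 h(z) = -sqrt(C1 + z^2)
 h(z) = sqrt(C1 + z^2)


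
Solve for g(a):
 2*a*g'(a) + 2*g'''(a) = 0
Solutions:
 g(a) = C1 + Integral(C2*airyai(-a) + C3*airybi(-a), a)


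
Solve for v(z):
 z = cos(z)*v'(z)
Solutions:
 v(z) = C1 + Integral(z/cos(z), z)


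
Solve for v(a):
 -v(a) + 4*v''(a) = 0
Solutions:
 v(a) = C1*exp(-a/2) + C2*exp(a/2)


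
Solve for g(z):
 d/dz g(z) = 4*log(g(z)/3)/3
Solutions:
 3*Integral(1/(-log(_y) + log(3)), (_y, g(z)))/4 = C1 - z


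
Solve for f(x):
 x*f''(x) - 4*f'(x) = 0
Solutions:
 f(x) = C1 + C2*x^5


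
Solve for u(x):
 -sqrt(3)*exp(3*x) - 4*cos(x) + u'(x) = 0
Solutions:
 u(x) = C1 + sqrt(3)*exp(3*x)/3 + 4*sin(x)


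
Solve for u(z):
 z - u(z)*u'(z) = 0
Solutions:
 u(z) = -sqrt(C1 + z^2)
 u(z) = sqrt(C1 + z^2)


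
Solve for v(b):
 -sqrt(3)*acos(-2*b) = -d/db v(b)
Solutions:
 v(b) = C1 + sqrt(3)*(b*acos(-2*b) + sqrt(1 - 4*b^2)/2)


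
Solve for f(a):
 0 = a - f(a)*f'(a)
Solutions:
 f(a) = -sqrt(C1 + a^2)
 f(a) = sqrt(C1 + a^2)


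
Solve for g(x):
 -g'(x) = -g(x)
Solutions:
 g(x) = C1*exp(x)


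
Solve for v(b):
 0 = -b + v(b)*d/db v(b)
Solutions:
 v(b) = -sqrt(C1 + b^2)
 v(b) = sqrt(C1 + b^2)


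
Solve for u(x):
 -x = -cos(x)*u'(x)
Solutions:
 u(x) = C1 + Integral(x/cos(x), x)


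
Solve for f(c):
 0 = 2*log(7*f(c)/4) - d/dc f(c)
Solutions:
 Integral(1/(-log(_y) - log(7) + 2*log(2)), (_y, f(c)))/2 = C1 - c


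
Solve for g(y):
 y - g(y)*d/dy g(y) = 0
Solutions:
 g(y) = -sqrt(C1 + y^2)
 g(y) = sqrt(C1 + y^2)


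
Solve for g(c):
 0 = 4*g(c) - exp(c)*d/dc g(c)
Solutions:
 g(c) = C1*exp(-4*exp(-c))


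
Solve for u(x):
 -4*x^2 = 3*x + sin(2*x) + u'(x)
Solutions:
 u(x) = C1 - 4*x^3/3 - 3*x^2/2 + cos(2*x)/2


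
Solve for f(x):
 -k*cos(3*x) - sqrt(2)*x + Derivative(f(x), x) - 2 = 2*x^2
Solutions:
 f(x) = C1 + k*sin(3*x)/3 + 2*x^3/3 + sqrt(2)*x^2/2 + 2*x


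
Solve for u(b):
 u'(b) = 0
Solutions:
 u(b) = C1


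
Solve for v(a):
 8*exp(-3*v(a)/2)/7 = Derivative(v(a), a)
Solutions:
 v(a) = 2*log(C1 + 12*a/7)/3
 v(a) = 2*log(14^(2/3)*(-3^(1/3) - 3^(5/6)*I)*(C1 + 8*a)^(1/3)/28)
 v(a) = 2*log(14^(2/3)*(-3^(1/3) + 3^(5/6)*I)*(C1 + 8*a)^(1/3)/28)


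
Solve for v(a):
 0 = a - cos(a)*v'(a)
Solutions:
 v(a) = C1 + Integral(a/cos(a), a)


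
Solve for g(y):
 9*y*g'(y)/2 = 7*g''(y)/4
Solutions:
 g(y) = C1 + C2*erfi(3*sqrt(7)*y/7)


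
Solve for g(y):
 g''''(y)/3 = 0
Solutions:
 g(y) = C1 + C2*y + C3*y^2 + C4*y^3


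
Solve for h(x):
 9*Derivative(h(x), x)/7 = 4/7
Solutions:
 h(x) = C1 + 4*x/9


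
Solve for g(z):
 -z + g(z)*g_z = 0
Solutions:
 g(z) = -sqrt(C1 + z^2)
 g(z) = sqrt(C1 + z^2)


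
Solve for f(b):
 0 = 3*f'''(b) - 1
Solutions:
 f(b) = C1 + C2*b + C3*b^2 + b^3/18


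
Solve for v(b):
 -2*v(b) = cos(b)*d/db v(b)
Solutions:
 v(b) = C1*(sin(b) - 1)/(sin(b) + 1)


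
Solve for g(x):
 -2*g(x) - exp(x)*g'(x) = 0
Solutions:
 g(x) = C1*exp(2*exp(-x))


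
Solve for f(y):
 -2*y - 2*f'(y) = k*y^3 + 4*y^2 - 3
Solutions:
 f(y) = C1 - k*y^4/8 - 2*y^3/3 - y^2/2 + 3*y/2


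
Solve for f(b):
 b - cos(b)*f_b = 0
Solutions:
 f(b) = C1 + Integral(b/cos(b), b)


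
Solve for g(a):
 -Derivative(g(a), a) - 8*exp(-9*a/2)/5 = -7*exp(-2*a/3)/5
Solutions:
 g(a) = C1 + 16*exp(-9*a/2)/45 - 21*exp(-2*a/3)/10


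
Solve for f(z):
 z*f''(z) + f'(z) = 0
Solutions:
 f(z) = C1 + C2*log(z)


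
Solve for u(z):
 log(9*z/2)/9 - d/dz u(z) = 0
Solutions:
 u(z) = C1 + z*log(z)/9 - z/9 - z*log(2)/9 + 2*z*log(3)/9


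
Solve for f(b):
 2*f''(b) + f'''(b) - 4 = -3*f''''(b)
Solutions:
 f(b) = C1 + C2*b + b^2 + (C3*sin(sqrt(23)*b/6) + C4*cos(sqrt(23)*b/6))*exp(-b/6)


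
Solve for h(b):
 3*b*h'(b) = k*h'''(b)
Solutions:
 h(b) = C1 + Integral(C2*airyai(3^(1/3)*b*(1/k)^(1/3)) + C3*airybi(3^(1/3)*b*(1/k)^(1/3)), b)


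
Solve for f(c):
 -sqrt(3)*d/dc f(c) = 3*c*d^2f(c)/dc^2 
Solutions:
 f(c) = C1 + C2*c^(1 - sqrt(3)/3)


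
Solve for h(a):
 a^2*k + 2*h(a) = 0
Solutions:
 h(a) = -a^2*k/2


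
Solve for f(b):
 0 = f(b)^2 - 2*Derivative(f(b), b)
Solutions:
 f(b) = -2/(C1 + b)


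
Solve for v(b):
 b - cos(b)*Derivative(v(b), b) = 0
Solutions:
 v(b) = C1 + Integral(b/cos(b), b)


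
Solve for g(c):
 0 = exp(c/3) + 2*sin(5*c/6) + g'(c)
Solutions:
 g(c) = C1 - 3*exp(c/3) + 12*cos(5*c/6)/5


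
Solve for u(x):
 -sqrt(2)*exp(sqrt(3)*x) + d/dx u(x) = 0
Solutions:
 u(x) = C1 + sqrt(6)*exp(sqrt(3)*x)/3


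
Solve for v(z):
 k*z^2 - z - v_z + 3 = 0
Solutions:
 v(z) = C1 + k*z^3/3 - z^2/2 + 3*z


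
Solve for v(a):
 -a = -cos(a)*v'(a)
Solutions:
 v(a) = C1 + Integral(a/cos(a), a)


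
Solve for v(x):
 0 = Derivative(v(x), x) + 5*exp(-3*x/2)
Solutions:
 v(x) = C1 + 10*exp(-3*x/2)/3


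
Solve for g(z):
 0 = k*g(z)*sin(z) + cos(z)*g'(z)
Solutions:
 g(z) = C1*exp(k*log(cos(z)))


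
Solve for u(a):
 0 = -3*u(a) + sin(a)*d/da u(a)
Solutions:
 u(a) = C1*(cos(a) - 1)^(3/2)/(cos(a) + 1)^(3/2)


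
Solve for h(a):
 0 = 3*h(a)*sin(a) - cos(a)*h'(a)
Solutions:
 h(a) = C1/cos(a)^3


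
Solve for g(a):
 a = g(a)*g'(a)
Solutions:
 g(a) = -sqrt(C1 + a^2)
 g(a) = sqrt(C1 + a^2)


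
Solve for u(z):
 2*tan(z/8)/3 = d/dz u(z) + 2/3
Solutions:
 u(z) = C1 - 2*z/3 - 16*log(cos(z/8))/3


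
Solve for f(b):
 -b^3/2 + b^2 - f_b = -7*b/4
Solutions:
 f(b) = C1 - b^4/8 + b^3/3 + 7*b^2/8


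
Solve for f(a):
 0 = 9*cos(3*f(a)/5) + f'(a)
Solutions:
 9*a - 5*log(sin(3*f(a)/5) - 1)/6 + 5*log(sin(3*f(a)/5) + 1)/6 = C1


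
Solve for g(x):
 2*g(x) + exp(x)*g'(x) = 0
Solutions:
 g(x) = C1*exp(2*exp(-x))


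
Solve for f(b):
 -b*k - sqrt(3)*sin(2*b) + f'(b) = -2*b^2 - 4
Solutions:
 f(b) = C1 - 2*b^3/3 + b^2*k/2 - 4*b - sqrt(3)*cos(2*b)/2


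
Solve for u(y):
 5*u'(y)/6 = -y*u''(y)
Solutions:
 u(y) = C1 + C2*y^(1/6)


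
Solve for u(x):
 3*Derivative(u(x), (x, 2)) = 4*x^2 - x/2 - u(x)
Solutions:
 u(x) = C1*sin(sqrt(3)*x/3) + C2*cos(sqrt(3)*x/3) + 4*x^2 - x/2 - 24


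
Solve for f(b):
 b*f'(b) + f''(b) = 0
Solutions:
 f(b) = C1 + C2*erf(sqrt(2)*b/2)


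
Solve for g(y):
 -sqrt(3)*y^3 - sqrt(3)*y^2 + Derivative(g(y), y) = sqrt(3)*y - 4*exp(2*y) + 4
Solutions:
 g(y) = C1 + sqrt(3)*y^4/4 + sqrt(3)*y^3/3 + sqrt(3)*y^2/2 + 4*y - 2*exp(2*y)


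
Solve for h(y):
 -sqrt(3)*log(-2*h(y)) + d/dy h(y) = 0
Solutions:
 -sqrt(3)*Integral(1/(log(-_y) + log(2)), (_y, h(y)))/3 = C1 - y


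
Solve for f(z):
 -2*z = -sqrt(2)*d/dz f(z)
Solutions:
 f(z) = C1 + sqrt(2)*z^2/2


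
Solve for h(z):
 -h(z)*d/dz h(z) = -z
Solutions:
 h(z) = -sqrt(C1 + z^2)
 h(z) = sqrt(C1 + z^2)


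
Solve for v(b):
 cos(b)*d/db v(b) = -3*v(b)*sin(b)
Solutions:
 v(b) = C1*cos(b)^3


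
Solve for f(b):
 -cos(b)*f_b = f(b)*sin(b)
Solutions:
 f(b) = C1*cos(b)


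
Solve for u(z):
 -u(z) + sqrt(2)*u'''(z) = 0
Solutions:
 u(z) = C3*exp(2^(5/6)*z/2) + (C1*sin(2^(5/6)*sqrt(3)*z/4) + C2*cos(2^(5/6)*sqrt(3)*z/4))*exp(-2^(5/6)*z/4)


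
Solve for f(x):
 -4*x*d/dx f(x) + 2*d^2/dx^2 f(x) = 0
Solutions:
 f(x) = C1 + C2*erfi(x)


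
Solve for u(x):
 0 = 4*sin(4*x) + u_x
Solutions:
 u(x) = C1 + cos(4*x)


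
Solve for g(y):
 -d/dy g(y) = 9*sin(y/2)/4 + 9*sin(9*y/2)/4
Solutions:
 g(y) = C1 + 9*cos(y/2)/2 + cos(9*y/2)/2
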